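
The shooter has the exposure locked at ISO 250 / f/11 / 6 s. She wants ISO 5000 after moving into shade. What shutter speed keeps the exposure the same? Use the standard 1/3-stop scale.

0.3 s

ISO: 250 → 320 → 400 → 500 → 640 → 800 → 1000 → 1250 → 1600 → 2000 → 2500 → 3200 → 4000 → 5000 — 4 1/3 stops higher (brighter).
Need 4 1/3 stops darker from the shutter speed: 6 → 5 → 4 → 3.2 → 2.5 → 2 → 1.6 → 1.3 → 1 → 0.8 → 0.6 → 0.5 → 0.4 → 0.3.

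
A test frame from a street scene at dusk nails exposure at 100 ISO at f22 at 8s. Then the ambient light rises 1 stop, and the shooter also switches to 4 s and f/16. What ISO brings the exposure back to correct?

Scene light: 1 stop brighter.
Shutter speed: 8 → 4 — 1 stop shorter (darker).
Aperture: f/22 → f/16 — 1 stop opened up (brighter).
Net so far: 1 stop brighter. ISO: 100 → 50.

ISO 50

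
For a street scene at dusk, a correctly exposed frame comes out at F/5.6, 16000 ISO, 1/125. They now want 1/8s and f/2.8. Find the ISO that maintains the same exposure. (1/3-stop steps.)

ISO 250

Shutter speed: 1/125 → 1/100 → 1/80 → 1/60 → 1/50 → 1/40 → 1/30 → 1/25 → 1/20 → 1/15 → 1/13 → 1/10 → 1/8 — 4 stops slower (brighter).
Aperture: f/5.6 → f/5 → f/4.5 → f/4 → f/3.5 → f/3.2 → f/2.8 — 2 stops wider (brighter).
Net change so far: 6 stops brighter. Offset with the ISO: 16000 → 12800 → 10000 → 8000 → 6400 → 5000 → 4000 → 3200 → 2500 → 2000 → 1600 → 1250 → 1000 → 800 → 640 → 500 → 400 → 320 → 250.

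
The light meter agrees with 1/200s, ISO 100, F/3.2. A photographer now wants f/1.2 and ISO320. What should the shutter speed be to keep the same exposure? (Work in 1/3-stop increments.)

Aperture: f/3.2 → f/2.8 → f/2.5 → f/2.2 → f/2 → f/1.8 → f/1.6 → f/1.4 → f/1.2 — 2 2/3 stops wider (brighter).
ISO: 100 → 125 → 160 → 200 → 250 → 320 — 1 2/3 stops higher (brighter).
Net change so far: 4 1/3 stops brighter. Offset with the shutter speed: 1/200 → 1/250 → 1/320 → 1/400 → 1/500 → 1/640 → 1/800 → 1/1000 → 1/1250 → 1/1600 → 1/2000 → 1/2500 → 1/3200 → 1/4000.

1/4000s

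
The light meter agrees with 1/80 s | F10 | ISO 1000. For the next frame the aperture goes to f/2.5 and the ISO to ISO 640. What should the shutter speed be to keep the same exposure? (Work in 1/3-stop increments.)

1/800s

Aperture: f/10 → f/9 → f/8 → f/7.1 → f/6.3 → f/5.6 → f/5 → f/4.5 → f/4 → f/3.5 → f/3.2 → f/2.8 → f/2.5 — 4 stops wider (brighter).
ISO: 1000 → 800 → 640 — 2/3 stop dropped (darker).
Net change so far: 3 1/3 stops brighter. Offset with the shutter speed: 1/80 → 1/100 → 1/125 → 1/160 → 1/200 → 1/250 → 1/320 → 1/400 → 1/500 → 1/640 → 1/800.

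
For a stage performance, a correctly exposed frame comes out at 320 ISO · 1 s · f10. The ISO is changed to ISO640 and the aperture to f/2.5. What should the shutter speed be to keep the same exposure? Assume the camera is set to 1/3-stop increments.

ISO: 320 → 400 → 500 → 640 — 1 stop higher (brighter).
Aperture: f/10 → f/9 → f/8 → f/7.1 → f/6.3 → f/5.6 → f/5 → f/4.5 → f/4 → f/3.5 → f/3.2 → f/2.8 → f/2.5 — 4 stops opened up (brighter).
Net change so far: 5 stops brighter. Offset with the shutter speed: 1 → 0.8 → 0.6 → 0.5 → 0.4 → 0.3 → 1/4 → 1/5 → 1/6 → 1/8 → 1/10 → 1/13 → 1/15 → 1/20 → 1/25 → 1/30.

1/30s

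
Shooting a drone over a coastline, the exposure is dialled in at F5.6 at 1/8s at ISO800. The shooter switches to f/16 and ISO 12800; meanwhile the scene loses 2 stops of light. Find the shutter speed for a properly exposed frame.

1/4s

Scene light: 2 stops darker.
Aperture: f/5.6 → f/8 → f/11 → f/16 — 3 stops smaller aperture (darker).
ISO: 800 → 1600 → 3200 → 6400 → 12800 — 4 stops higher (brighter).
Net so far: 1 stop darker. Shutter speed: 1/8 → 1/4.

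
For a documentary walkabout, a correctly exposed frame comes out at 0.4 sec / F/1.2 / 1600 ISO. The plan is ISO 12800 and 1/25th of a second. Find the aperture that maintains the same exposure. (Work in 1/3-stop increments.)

f/1.1

ISO: 1600 → 2000 → 2500 → 3200 → 4000 → 5000 → 6400 → 8000 → 10000 → 12800 — 3 stops higher (brighter).
Shutter speed: 0.4 → 0.3 → 1/4 → 1/5 → 1/6 → 1/8 → 1/10 → 1/13 → 1/15 → 1/20 → 1/25 — 3 1/3 stops faster (darker).
Net change so far: 1/3 stop darker. Offset with the aperture: f/1.2 → f/1.1.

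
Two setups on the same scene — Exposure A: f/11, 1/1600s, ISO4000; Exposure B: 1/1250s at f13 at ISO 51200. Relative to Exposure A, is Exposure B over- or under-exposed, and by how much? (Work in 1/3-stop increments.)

Aperture: f/11 → f/13 — 1/3 stop smaller aperture (darker).
Shutter speed: 1/1600 → 1/1250 — 1/3 stop longer (brighter).
ISO: 4000 → 5000 → 6400 → 8000 → 10000 → 12800 → 16000 → 20000 → 25600 → 32000 → 40000 → 51200 — 3 2/3 stops raised (brighter).
Net: −1/3 +1/3 +3 2/3 = +3 2/3 stops.

3 2/3 stops brighter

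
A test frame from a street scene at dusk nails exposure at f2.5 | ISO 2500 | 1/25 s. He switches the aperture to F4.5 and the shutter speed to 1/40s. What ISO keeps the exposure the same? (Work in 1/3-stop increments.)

ISO 12800

Aperture: f/2.5 → f/2.8 → f/3.2 → f/3.5 → f/4 → f/4.5 — 1 2/3 stops smaller aperture (darker).
Shutter speed: 1/25 → 1/30 → 1/40 — 2/3 stop shorter (darker).
Net change so far: 2 1/3 stops darker. Offset with the ISO: 2500 → 3200 → 4000 → 5000 → 6400 → 8000 → 10000 → 12800.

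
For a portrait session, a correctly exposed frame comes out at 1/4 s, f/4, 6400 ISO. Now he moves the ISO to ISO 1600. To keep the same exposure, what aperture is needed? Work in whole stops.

f/2

ISO: 6400 → 3200 → 1600 — 2 stops dropped (darker).
Need 2 stops brighter from the aperture: f/4 → f/2.8 → f/2.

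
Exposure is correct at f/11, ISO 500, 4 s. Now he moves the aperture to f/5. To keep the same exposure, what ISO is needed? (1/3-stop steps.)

ISO 100

Aperture: f/11 → f/10 → f/9 → f/8 → f/7.1 → f/6.3 → f/5.6 → f/5 — 2 1/3 stops opened up (brighter).
Need 2 1/3 stops darker from the ISO: 500 → 400 → 320 → 250 → 200 → 160 → 125 → 100.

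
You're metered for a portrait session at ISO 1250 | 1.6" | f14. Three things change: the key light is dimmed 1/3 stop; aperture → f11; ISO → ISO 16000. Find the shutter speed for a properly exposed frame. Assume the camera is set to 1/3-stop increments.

1/10s

Scene light: 1/3 stop darker.
Aperture: f/14 → f/13 → f/11 — 2/3 stop larger aperture (brighter).
ISO: 1250 → 1600 → 2000 → 2500 → 3200 → 4000 → 5000 → 6400 → 8000 → 10000 → 12800 → 16000 — 3 2/3 stops raised (brighter).
Net so far: 4 stops brighter. Shutter speed: 1.6 → 1.3 → 1 → 0.8 → 0.6 → 0.5 → 0.4 → 0.3 → 1/4 → 1/5 → 1/6 → 1/8 → 1/10.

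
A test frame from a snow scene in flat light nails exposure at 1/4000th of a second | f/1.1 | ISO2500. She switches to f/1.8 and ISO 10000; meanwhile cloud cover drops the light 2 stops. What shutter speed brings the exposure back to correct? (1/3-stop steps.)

1/1600s

Scene light: 2 stops darker.
Aperture: f/1.1 → f/1.2 → f/1.4 → f/1.6 → f/1.8 — 1 1/3 stops smaller aperture (darker).
ISO: 2500 → 3200 → 4000 → 5000 → 6400 → 8000 → 10000 — 2 stops raised (brighter).
Net so far: 1 1/3 stops darker. Shutter speed: 1/4000 → 1/3200 → 1/2500 → 1/2000 → 1/1600.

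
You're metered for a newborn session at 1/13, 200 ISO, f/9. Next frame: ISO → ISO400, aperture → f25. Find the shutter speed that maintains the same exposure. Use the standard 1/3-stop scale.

0.3 s

ISO: 200 → 250 → 320 → 400 — 1 stop higher (brighter).
Aperture: f/9 → f/10 → f/11 → f/13 → f/14 → f/16 → f/18 → f/20 → f/22 → f/25 — 3 stops narrower (darker).
Net change so far: 2 stops darker. Offset with the shutter speed: 1/13 → 1/10 → 1/8 → 1/6 → 1/5 → 1/4 → 0.3.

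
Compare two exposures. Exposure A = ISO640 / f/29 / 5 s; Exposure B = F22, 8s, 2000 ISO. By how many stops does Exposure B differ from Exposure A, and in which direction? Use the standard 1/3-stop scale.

3 stops brighter

Aperture: f/29 → f/25 → f/22 — 2/3 stop opened up (brighter).
Shutter speed: 5 → 6 → 8 — 2/3 stop longer (brighter).
ISO: 640 → 800 → 1000 → 1250 → 1600 → 2000 — 1 2/3 stops higher (brighter).
Net: +2/3 +2/3 +1 2/3 = +3 stops.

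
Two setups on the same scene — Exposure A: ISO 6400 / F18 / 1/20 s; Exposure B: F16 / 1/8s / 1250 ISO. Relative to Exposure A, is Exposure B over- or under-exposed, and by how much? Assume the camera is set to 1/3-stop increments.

2/3 stop darker

Aperture: f/18 → f/16 — 1/3 stop wider (brighter).
Shutter speed: 1/20 → 1/15 → 1/13 → 1/10 → 1/8 — 1 1/3 stops longer (brighter).
ISO: 6400 → 5000 → 4000 → 3200 → 2500 → 2000 → 1600 → 1250 — 2 1/3 stops lower (darker).
Net: +1/3 +1 1/3 −2 1/3 = −2/3 stops.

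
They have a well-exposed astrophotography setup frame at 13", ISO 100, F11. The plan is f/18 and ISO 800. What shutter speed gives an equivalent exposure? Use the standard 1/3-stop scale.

4 s

Aperture: f/11 → f/13 → f/14 → f/16 → f/18 — 1 1/3 stops smaller aperture (darker).
ISO: 100 → 125 → 160 → 200 → 250 → 320 → 400 → 500 → 640 → 800 — 3 stops raised (brighter).
Net change so far: 1 2/3 stops brighter. Offset with the shutter speed: 13 → 10 → 8 → 6 → 5 → 4.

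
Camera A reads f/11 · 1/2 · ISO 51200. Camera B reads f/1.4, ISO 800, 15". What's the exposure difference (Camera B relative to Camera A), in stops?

Aperture: f/11 → f/8 → f/5.6 → f/4 → f/2.8 → f/2 → f/1.4 — 6 stops wider (brighter).
Shutter speed: 1/2 → 1 → 2 → 4 → 8 → 15 — 5 stops slower (brighter).
ISO: 51200 → 25600 → 12800 → 6400 → 3200 → 1600 → 800 — 6 stops lower (darker).
Net: +6 +5 −6 = +5 stops.

5 stops brighter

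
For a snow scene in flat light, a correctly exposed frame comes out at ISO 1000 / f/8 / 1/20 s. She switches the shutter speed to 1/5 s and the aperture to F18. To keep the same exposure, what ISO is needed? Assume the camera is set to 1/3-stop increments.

ISO 1250

Shutter speed: 1/20 → 1/15 → 1/13 → 1/10 → 1/8 → 1/6 → 1/5 — 2 stops longer (brighter).
Aperture: f/8 → f/9 → f/10 → f/11 → f/13 → f/14 → f/16 → f/18 — 2 1/3 stops smaller aperture (darker).
Net change so far: 1/3 stop darker. Offset with the ISO: 1000 → 1250.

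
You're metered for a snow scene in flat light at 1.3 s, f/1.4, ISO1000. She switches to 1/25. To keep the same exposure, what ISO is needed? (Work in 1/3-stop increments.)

Shutter speed: 1.3 → 1 → 0.8 → 0.6 → 0.5 → 0.4 → 0.3 → 1/4 → 1/5 → 1/6 → 1/8 → 1/10 → 1/13 → 1/15 → 1/20 → 1/25 — 5 stops faster (darker).
Need 5 stops brighter from the ISO: 1000 → 1250 → 1600 → 2000 → 2500 → 3200 → 4000 → 5000 → 6400 → 8000 → 10000 → 12800 → 16000 → 20000 → 25600 → 32000.

ISO 32000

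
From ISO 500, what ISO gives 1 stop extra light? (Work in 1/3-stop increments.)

ISO 1000

ISO: 500 → 640 → 800 → 1000 — 1 stop higher (brighter).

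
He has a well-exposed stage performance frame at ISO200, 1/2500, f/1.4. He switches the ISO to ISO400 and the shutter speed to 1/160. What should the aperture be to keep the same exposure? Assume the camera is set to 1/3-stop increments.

ISO: 200 → 250 → 320 → 400 — 1 stop higher (brighter).
Shutter speed: 1/2500 → 1/2000 → 1/1600 → 1/1250 → 1/1000 → 1/800 → 1/640 → 1/500 → 1/400 → 1/320 → 1/250 → 1/200 → 1/160 — 4 stops longer (brighter).
Net change so far: 5 stops brighter. Offset with the aperture: f/1.4 → f/1.6 → f/1.8 → f/2 → f/2.2 → f/2.5 → f/2.8 → f/3.2 → f/3.5 → f/4 → f/4.5 → f/5 → f/5.6 → f/6.3 → f/7.1 → f/8.

f/8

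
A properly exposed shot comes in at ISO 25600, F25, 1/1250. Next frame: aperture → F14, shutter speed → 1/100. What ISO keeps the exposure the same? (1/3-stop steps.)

Aperture: f/25 → f/22 → f/20 → f/18 → f/16 → f/14 — 1 2/3 stops wider (brighter).
Shutter speed: 1/1250 → 1/1000 → 1/800 → 1/640 → 1/500 → 1/400 → 1/320 → 1/250 → 1/200 → 1/160 → 1/125 → 1/100 — 3 2/3 stops slower (brighter).
Net change so far: 5 1/3 stops brighter. Offset with the ISO: 25600 → 20000 → 16000 → 12800 → 10000 → 8000 → 6400 → 5000 → 4000 → 3200 → 2500 → 2000 → 1600 → 1250 → 1000 → 800 → 640.

ISO 640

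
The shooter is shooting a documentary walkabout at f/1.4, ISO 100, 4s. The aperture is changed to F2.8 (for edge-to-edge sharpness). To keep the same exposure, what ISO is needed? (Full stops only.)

ISO 400

Aperture: f/1.4 → f/2 → f/2.8 — 2 stops stopped down (darker).
Need 2 stops brighter from the ISO: 100 → 200 → 400.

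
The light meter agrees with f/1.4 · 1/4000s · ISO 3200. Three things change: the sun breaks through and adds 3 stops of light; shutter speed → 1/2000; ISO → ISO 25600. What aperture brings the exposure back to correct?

Scene light: 3 stops brighter.
Shutter speed: 1/4000 → 1/2000 — 1 stop slower (brighter).
ISO: 3200 → 6400 → 12800 → 25600 — 3 stops raised (brighter).
Net so far: 7 stops brighter. Aperture: f/1.4 → f/2 → f/2.8 → f/4 → f/5.6 → f/8 → f/11 → f/16.

f/16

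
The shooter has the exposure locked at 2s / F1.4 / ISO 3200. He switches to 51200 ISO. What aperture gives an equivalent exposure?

f/5.6

ISO: 3200 → 6400 → 12800 → 25600 → 51200 — 4 stops higher (brighter).
Need 4 stops darker from the aperture: f/1.4 → f/2 → f/2.8 → f/4 → f/5.6.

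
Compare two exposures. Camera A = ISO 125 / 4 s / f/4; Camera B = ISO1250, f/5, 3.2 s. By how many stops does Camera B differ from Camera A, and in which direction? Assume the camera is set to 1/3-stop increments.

Aperture: f/4 → f/4.5 → f/5 — 2/3 stop smaller aperture (darker).
Shutter speed: 4 → 3.2 — 1/3 stop shorter (darker).
ISO: 125 → 160 → 200 → 250 → 320 → 400 → 500 → 640 → 800 → 1000 → 1250 — 3 1/3 stops raised (brighter).
Net: −2/3 −1/3 +3 1/3 = +2 1/3 stops.

2 1/3 stops brighter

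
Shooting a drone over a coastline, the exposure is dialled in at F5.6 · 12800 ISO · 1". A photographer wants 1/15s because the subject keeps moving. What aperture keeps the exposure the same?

f/1.4

Shutter speed: 1 → 1/2 → 1/4 → 1/8 → 1/15 — 4 stops shorter (darker).
Need 4 stops brighter from the aperture: f/5.6 → f/4 → f/2.8 → f/2 → f/1.4.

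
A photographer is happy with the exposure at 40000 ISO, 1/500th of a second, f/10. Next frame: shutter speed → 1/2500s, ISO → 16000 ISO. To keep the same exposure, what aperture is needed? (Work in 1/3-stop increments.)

f/2.8

Shutter speed: 1/500 → 1/640 → 1/800 → 1/1000 → 1/1250 → 1/1600 → 1/2000 → 1/2500 — 2 1/3 stops shorter (darker).
ISO: 40000 → 32000 → 25600 → 20000 → 16000 — 1 1/3 stops lower (darker).
Net change so far: 3 2/3 stops darker. Offset with the aperture: f/10 → f/9 → f/8 → f/7.1 → f/6.3 → f/5.6 → f/5 → f/4.5 → f/4 → f/3.5 → f/3.2 → f/2.8.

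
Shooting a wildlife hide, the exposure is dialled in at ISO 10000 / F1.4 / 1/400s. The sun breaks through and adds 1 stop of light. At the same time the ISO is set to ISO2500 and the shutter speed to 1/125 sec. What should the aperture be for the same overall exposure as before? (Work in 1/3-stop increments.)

Scene light: 1 stop brighter.
ISO: 10000 → 8000 → 6400 → 5000 → 4000 → 3200 → 2500 — 2 stops dropped (darker).
Shutter speed: 1/400 → 1/320 → 1/250 → 1/200 → 1/160 → 1/125 — 1 2/3 stops longer (brighter).
Net so far: 2/3 stop brighter. Aperture: f/1.4 → f/1.6 → f/1.8.

f/1.8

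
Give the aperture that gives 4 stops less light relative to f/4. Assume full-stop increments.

Aperture: f/4 → f/5.6 → f/8 → f/11 → f/16 — 4 stops smaller aperture (darker).

f/16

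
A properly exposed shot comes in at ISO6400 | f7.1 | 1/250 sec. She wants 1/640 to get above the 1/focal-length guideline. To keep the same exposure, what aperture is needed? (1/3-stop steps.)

Shutter speed: 1/250 → 1/320 → 1/400 → 1/500 → 1/640 — 1 1/3 stops faster (darker).
Need 1 1/3 stops brighter from the aperture: f/7.1 → f/6.3 → f/5.6 → f/5 → f/4.5.

f/4.5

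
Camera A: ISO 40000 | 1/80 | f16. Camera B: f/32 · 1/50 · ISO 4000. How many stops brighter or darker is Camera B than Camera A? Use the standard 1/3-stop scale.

Aperture: f/16 → f/18 → f/20 → f/22 → f/25 → f/29 → f/32 — 2 stops smaller aperture (darker).
Shutter speed: 1/80 → 1/60 → 1/50 — 2/3 stop longer (brighter).
ISO: 40000 → 32000 → 25600 → 20000 → 16000 → 12800 → 10000 → 8000 → 6400 → 5000 → 4000 — 3 1/3 stops lower (darker).
Net: −2 +2/3 −3 1/3 = −4 2/3 stops.

4 2/3 stops darker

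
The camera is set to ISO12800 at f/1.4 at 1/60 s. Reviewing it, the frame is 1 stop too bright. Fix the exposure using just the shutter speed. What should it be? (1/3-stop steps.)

Overexposed by 1 stop → need 1 stop darker.
Shutter speed: 1/60 → 1/80 → 1/100 → 1/125.

1/125s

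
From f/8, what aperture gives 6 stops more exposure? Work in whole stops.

Aperture: f/8 → f/5.6 → f/4 → f/2.8 → f/2 → f/1.4 → f/1.0 — 6 stops larger aperture (brighter).

f/1.0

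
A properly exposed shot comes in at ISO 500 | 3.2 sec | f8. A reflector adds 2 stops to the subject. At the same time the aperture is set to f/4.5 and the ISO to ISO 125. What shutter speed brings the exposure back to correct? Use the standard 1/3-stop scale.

Scene light: 2 stops brighter.
Aperture: f/8 → f/7.1 → f/6.3 → f/5.6 → f/5 → f/4.5 — 1 2/3 stops opened up (brighter).
ISO: 500 → 400 → 320 → 250 → 200 → 160 → 125 — 2 stops dropped (darker).
Net so far: 1 2/3 stops brighter. Shutter speed: 3.2 → 2.5 → 2 → 1.6 → 1.3 → 1.

1 s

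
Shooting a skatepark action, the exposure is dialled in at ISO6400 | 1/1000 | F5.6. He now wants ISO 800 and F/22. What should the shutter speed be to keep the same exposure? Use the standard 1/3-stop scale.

1/8s

ISO: 6400 → 5000 → 4000 → 3200 → 2500 → 2000 → 1600 → 1250 → 1000 → 800 — 3 stops dropped (darker).
Aperture: f/5.6 → f/6.3 → f/7.1 → f/8 → f/9 → f/10 → f/11 → f/13 → f/14 → f/16 → f/18 → f/20 → f/22 — 4 stops narrower (darker).
Net change so far: 7 stops darker. Offset with the shutter speed: 1/1000 → 1/800 → 1/640 → 1/500 → 1/400 → 1/320 → 1/250 → 1/200 → 1/160 → 1/125 → 1/100 → 1/80 → 1/60 → 1/50 → 1/40 → 1/30 → 1/25 → 1/20 → 1/15 → 1/13 → 1/10 → 1/8.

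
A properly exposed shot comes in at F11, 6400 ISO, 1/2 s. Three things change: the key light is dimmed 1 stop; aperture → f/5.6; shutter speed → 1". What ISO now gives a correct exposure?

Scene light: 1 stop darker.
Aperture: f/11 → f/8 → f/5.6 — 2 stops wider (brighter).
Shutter speed: 1/2 → 1 — 1 stop slower (brighter).
Net so far: 2 stops brighter. ISO: 6400 → 3200 → 1600.

ISO 1600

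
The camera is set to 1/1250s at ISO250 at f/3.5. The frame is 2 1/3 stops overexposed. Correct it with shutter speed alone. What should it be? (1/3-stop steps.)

Overexposed by 2 1/3 stops → need 2 1/3 stops darker.
Shutter speed: 1/1250 → 1/1600 → 1/2000 → 1/2500 → 1/3200 → 1/4000 → 1/5000 → 1/6400.

1/6400s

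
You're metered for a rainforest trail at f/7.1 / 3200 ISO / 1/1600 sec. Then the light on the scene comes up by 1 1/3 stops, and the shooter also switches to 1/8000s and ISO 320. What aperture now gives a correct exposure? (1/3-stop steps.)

f/1.6

Scene light: 1 1/3 stops brighter.
Shutter speed: 1/1600 → 1/2000 → 1/2500 → 1/3200 → 1/4000 → 1/5000 → 1/6400 → 1/8000 — 2 1/3 stops shorter (darker).
ISO: 3200 → 2500 → 2000 → 1600 → 1250 → 1000 → 800 → 640 → 500 → 400 → 320 — 3 1/3 stops lower (darker).
Net so far: 4 1/3 stops darker. Aperture: f/7.1 → f/6.3 → f/5.6 → f/5 → f/4.5 → f/4 → f/3.5 → f/3.2 → f/2.8 → f/2.5 → f/2.2 → f/2 → f/1.8 → f/1.6.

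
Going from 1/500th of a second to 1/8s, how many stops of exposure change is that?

1/500 → 1/250 → 1/125 → 1/60 → 1/30 → 1/15 → 1/8 — count the steps: 6 stops.

6 stops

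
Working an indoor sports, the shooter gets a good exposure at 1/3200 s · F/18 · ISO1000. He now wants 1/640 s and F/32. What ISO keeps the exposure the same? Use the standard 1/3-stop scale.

Shutter speed: 1/3200 → 1/2500 → 1/2000 → 1/1600 → 1/1250 → 1/1000 → 1/800 → 1/640 — 2 1/3 stops longer (brighter).
Aperture: f/18 → f/20 → f/22 → f/25 → f/29 → f/32 — 1 2/3 stops narrower (darker).
Net change so far: 2/3 stop brighter. Offset with the ISO: 1000 → 800 → 640.

ISO 640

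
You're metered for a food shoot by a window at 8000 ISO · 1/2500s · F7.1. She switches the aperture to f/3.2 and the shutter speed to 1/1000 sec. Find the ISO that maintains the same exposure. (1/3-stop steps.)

Aperture: f/7.1 → f/6.3 → f/5.6 → f/5 → f/4.5 → f/4 → f/3.5 → f/3.2 — 2 1/3 stops larger aperture (brighter).
Shutter speed: 1/2500 → 1/2000 → 1/1600 → 1/1250 → 1/1000 — 1 1/3 stops longer (brighter).
Net change so far: 3 2/3 stops brighter. Offset with the ISO: 8000 → 6400 → 5000 → 4000 → 3200 → 2500 → 2000 → 1600 → 1250 → 1000 → 800 → 640.

ISO 640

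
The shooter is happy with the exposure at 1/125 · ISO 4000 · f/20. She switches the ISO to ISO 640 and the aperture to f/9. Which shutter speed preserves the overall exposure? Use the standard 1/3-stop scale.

ISO: 4000 → 3200 → 2500 → 2000 → 1600 → 1250 → 1000 → 800 → 640 — 2 2/3 stops lower (darker).
Aperture: f/20 → f/18 → f/16 → f/14 → f/13 → f/11 → f/10 → f/9 — 2 1/3 stops opened up (brighter).
Net change so far: 1/3 stop darker. Offset with the shutter speed: 1/125 → 1/100.

1/100s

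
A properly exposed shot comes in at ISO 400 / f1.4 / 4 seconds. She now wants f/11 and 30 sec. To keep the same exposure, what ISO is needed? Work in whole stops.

Aperture: f/1.4 → f/2 → f/2.8 → f/4 → f/5.6 → f/8 → f/11 — 6 stops smaller aperture (darker).
Shutter speed: 4 → 8 → 15 → 30 — 3 stops longer (brighter).
Net change so far: 3 stops darker. Offset with the ISO: 400 → 800 → 1600 → 3200.

ISO 3200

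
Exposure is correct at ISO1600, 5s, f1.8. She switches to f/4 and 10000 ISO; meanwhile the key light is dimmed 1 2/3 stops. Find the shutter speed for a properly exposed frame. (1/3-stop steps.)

Scene light: 1 2/3 stops darker.
Aperture: f/1.8 → f/2 → f/2.2 → f/2.5 → f/2.8 → f/3.2 → f/3.5 → f/4 — 2 1/3 stops stopped down (darker).
ISO: 1600 → 2000 → 2500 → 3200 → 4000 → 5000 → 6400 → 8000 → 10000 — 2 2/3 stops raised (brighter).
Net so far: 1 1/3 stops darker. Shutter speed: 5 → 6 → 8 → 10 → 13.

13 s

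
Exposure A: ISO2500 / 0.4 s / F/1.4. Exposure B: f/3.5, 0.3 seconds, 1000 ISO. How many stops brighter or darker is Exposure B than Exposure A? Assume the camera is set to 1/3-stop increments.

4 1/3 stops darker

Aperture: f/1.4 → f/1.6 → f/1.8 → f/2 → f/2.2 → f/2.5 → f/2.8 → f/3.2 → f/3.5 — 2 2/3 stops smaller aperture (darker).
Shutter speed: 0.4 → 0.3 — 1/3 stop shorter (darker).
ISO: 2500 → 2000 → 1600 → 1250 → 1000 — 1 1/3 stops lower (darker).
Net: −2 2/3 −1/3 −1 1/3 = −4 1/3 stops.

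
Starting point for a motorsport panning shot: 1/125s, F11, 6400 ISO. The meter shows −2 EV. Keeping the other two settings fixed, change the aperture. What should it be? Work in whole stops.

Underexposed by 2 stops → need 2 stops brighter.
Aperture: f/11 → f/8 → f/5.6.

f/5.6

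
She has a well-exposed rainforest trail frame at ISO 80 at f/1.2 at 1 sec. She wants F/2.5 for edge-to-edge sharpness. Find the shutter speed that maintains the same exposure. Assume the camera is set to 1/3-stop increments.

Aperture: f/1.2 → f/1.4 → f/1.6 → f/1.8 → f/2 → f/2.2 → f/2.5 — 2 stops stopped down (darker).
Need 2 stops brighter from the shutter speed: 1 → 1.3 → 1.6 → 2 → 2.5 → 3.2 → 4.

4 s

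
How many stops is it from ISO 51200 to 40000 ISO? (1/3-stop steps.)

1/3 stop

51200 → 40000 — count the steps: 1 third-stops = 1/3 stop.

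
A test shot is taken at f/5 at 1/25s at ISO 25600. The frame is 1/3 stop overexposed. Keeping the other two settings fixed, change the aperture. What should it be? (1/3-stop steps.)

Overexposed by 1/3 stop → need 1/3 stop darker.
Aperture: f/5 → f/5.6.

f/5.6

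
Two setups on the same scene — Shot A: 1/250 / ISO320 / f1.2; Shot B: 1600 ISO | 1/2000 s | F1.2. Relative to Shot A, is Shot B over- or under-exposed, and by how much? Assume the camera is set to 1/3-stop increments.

2/3 stop darker

Aperture: unchanged.
Shutter speed: 1/250 → 1/320 → 1/400 → 1/500 → 1/640 → 1/800 → 1/1000 → 1/1250 → 1/1600 → 1/2000 — 3 stops shorter (darker).
ISO: 320 → 400 → 500 → 640 → 800 → 1000 → 1250 → 1600 — 2 1/3 stops higher (brighter).
Net: −3 +2 1/3 = −2/3 stops.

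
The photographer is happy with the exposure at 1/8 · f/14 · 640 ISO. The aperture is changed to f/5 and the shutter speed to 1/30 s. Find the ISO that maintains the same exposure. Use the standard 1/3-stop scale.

Aperture: f/14 → f/13 → f/11 → f/10 → f/9 → f/8 → f/7.1 → f/6.3 → f/5.6 → f/5 — 3 stops larger aperture (brighter).
Shutter speed: 1/8 → 1/10 → 1/13 → 1/15 → 1/20 → 1/25 → 1/30 — 2 stops shorter (darker).
Net change so far: 1 stop brighter. Offset with the ISO: 640 → 500 → 400 → 320.

ISO 320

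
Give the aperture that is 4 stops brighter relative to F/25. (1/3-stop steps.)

f/6.3

Aperture: f/25 → f/22 → f/20 → f/18 → f/16 → f/14 → f/13 → f/11 → f/10 → f/9 → f/8 → f/7.1 → f/6.3 — 4 stops larger aperture (brighter).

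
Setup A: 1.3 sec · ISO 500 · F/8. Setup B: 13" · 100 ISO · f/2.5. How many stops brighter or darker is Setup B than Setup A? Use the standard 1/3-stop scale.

4 1/3 stops brighter

Aperture: f/8 → f/7.1 → f/6.3 → f/5.6 → f/5 → f/4.5 → f/4 → f/3.5 → f/3.2 → f/2.8 → f/2.5 — 3 1/3 stops wider (brighter).
Shutter speed: 1.3 → 1.6 → 2 → 2.5 → 3.2 → 4 → 5 → 6 → 8 → 10 → 13 — 3 1/3 stops longer (brighter).
ISO: 500 → 400 → 320 → 250 → 200 → 160 → 125 → 100 — 2 1/3 stops lower (darker).
Net: +3 1/3 +3 1/3 −2 1/3 = +4 1/3 stops.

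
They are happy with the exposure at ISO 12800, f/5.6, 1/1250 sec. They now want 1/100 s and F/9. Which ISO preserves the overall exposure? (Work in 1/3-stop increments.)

ISO 2500

Shutter speed: 1/1250 → 1/1000 → 1/800 → 1/640 → 1/500 → 1/400 → 1/320 → 1/250 → 1/200 → 1/160 → 1/125 → 1/100 — 3 2/3 stops longer (brighter).
Aperture: f/5.6 → f/6.3 → f/7.1 → f/8 → f/9 — 1 1/3 stops stopped down (darker).
Net change so far: 2 1/3 stops brighter. Offset with the ISO: 12800 → 10000 → 8000 → 6400 → 5000 → 4000 → 3200 → 2500.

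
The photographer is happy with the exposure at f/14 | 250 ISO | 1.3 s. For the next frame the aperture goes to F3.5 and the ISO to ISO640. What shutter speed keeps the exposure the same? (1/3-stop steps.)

1/30s

Aperture: f/14 → f/13 → f/11 → f/10 → f/9 → f/8 → f/7.1 → f/6.3 → f/5.6 → f/5 → f/4.5 → f/4 → f/3.5 — 4 stops larger aperture (brighter).
ISO: 250 → 320 → 400 → 500 → 640 — 1 1/3 stops raised (brighter).
Net change so far: 5 1/3 stops brighter. Offset with the shutter speed: 1.3 → 1 → 0.8 → 0.6 → 0.5 → 0.4 → 0.3 → 1/4 → 1/5 → 1/6 → 1/8 → 1/10 → 1/13 → 1/15 → 1/20 → 1/25 → 1/30.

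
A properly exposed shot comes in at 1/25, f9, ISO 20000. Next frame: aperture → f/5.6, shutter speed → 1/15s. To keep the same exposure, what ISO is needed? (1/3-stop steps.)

Aperture: f/9 → f/8 → f/7.1 → f/6.3 → f/5.6 — 1 1/3 stops wider (brighter).
Shutter speed: 1/25 → 1/20 → 1/15 — 2/3 stop slower (brighter).
Net change so far: 2 stops brighter. Offset with the ISO: 20000 → 16000 → 12800 → 10000 → 8000 → 6400 → 5000.

ISO 5000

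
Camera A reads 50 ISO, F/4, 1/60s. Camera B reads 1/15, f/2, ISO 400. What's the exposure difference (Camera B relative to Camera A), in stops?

7 stops brighter

Aperture: f/4 → f/2.8 → f/2 — 2 stops wider (brighter).
Shutter speed: 1/60 → 1/30 → 1/15 — 2 stops slower (brighter).
ISO: 50 → 100 → 200 → 400 — 3 stops higher (brighter).
Net: +2 +2 +3 = +7 stops.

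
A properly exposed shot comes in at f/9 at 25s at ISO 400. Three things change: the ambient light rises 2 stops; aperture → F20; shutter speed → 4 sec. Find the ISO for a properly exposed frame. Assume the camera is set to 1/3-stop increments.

ISO 3200

Scene light: 2 stops brighter.
Aperture: f/9 → f/10 → f/11 → f/13 → f/14 → f/16 → f/18 → f/20 — 2 1/3 stops narrower (darker).
Shutter speed: 25 → 20 → 15 → 13 → 10 → 8 → 6 → 5 → 4 — 2 2/3 stops faster (darker).
Net so far: 3 stops darker. ISO: 400 → 500 → 640 → 800 → 1000 → 1250 → 1600 → 2000 → 2500 → 3200.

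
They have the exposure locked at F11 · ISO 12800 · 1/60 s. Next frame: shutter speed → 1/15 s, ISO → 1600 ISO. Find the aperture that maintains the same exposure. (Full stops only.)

Shutter speed: 1/60 → 1/30 → 1/15 — 2 stops longer (brighter).
ISO: 12800 → 6400 → 3200 → 1600 — 3 stops dropped (darker).
Net change so far: 1 stop darker. Offset with the aperture: f/11 → f/8.

f/8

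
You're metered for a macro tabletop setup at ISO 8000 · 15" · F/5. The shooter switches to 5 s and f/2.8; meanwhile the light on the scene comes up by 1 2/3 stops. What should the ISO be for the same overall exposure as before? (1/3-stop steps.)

ISO 2500

Scene light: 1 2/3 stops brighter.
Shutter speed: 15 → 13 → 10 → 8 → 6 → 5 — 1 2/3 stops faster (darker).
Aperture: f/5 → f/4.5 → f/4 → f/3.5 → f/3.2 → f/2.8 — 1 2/3 stops larger aperture (brighter).
Net so far: 1 2/3 stops brighter. ISO: 8000 → 6400 → 5000 → 4000 → 3200 → 2500.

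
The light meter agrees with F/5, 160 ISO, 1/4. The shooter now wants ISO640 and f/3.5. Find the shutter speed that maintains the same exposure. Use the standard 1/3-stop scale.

1/30s

ISO: 160 → 200 → 250 → 320 → 400 → 500 → 640 — 2 stops raised (brighter).
Aperture: f/5 → f/4.5 → f/4 → f/3.5 — 1 stop wider (brighter).
Net change so far: 3 stops brighter. Offset with the shutter speed: 1/4 → 1/5 → 1/6 → 1/8 → 1/10 → 1/13 → 1/15 → 1/20 → 1/25 → 1/30.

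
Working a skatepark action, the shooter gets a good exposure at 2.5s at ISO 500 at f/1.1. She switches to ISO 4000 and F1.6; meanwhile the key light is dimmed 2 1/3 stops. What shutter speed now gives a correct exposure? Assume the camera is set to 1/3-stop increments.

Scene light: 2 1/3 stops darker.
ISO: 500 → 640 → 800 → 1000 → 1250 → 1600 → 2000 → 2500 → 3200 → 4000 — 3 stops higher (brighter).
Aperture: f/1.1 → f/1.2 → f/1.4 → f/1.6 — 1 stop narrower (darker).
Net so far: 1/3 stop darker. Shutter speed: 2.5 → 3.2.

3.2 s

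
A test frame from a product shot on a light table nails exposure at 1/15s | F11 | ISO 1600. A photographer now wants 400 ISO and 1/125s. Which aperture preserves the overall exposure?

ISO: 1600 → 800 → 400 — 2 stops dropped (darker).
Shutter speed: 1/15 → 1/30 → 1/60 → 1/125 — 3 stops faster (darker).
Net change so far: 5 stops darker. Offset with the aperture: f/11 → f/8 → f/5.6 → f/4 → f/2.8 → f/2.

f/2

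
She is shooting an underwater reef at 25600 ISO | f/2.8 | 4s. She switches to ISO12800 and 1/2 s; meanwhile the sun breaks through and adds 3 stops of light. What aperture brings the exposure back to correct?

Scene light: 3 stops brighter.
ISO: 25600 → 12800 — 1 stop lower (darker).
Shutter speed: 4 → 2 → 1 → 1/2 — 3 stops shorter (darker).
Net so far: 1 stop darker. Aperture: f/2.8 → f/2.

f/2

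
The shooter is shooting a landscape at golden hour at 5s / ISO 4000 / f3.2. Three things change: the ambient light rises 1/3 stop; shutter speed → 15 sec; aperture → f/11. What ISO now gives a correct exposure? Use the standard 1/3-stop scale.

ISO 12800

Scene light: 1/3 stop brighter.
Shutter speed: 5 → 6 → 8 → 10 → 13 → 15 — 1 2/3 stops longer (brighter).
Aperture: f/3.2 → f/3.5 → f/4 → f/4.5 → f/5 → f/5.6 → f/6.3 → f/7.1 → f/8 → f/9 → f/10 → f/11 — 3 2/3 stops stopped down (darker).
Net so far: 1 2/3 stops darker. ISO: 4000 → 5000 → 6400 → 8000 → 10000 → 12800.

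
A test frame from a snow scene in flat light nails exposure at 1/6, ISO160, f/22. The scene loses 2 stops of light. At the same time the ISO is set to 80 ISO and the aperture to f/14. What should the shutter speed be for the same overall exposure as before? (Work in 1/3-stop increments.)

0.5 s

Scene light: 2 stops darker.
ISO: 160 → 125 → 100 → 80 — 1 stop dropped (darker).
Aperture: f/22 → f/20 → f/18 → f/16 → f/14 — 1 1/3 stops larger aperture (brighter).
Net so far: 1 2/3 stops darker. Shutter speed: 1/6 → 1/5 → 1/4 → 0.3 → 0.4 → 0.5.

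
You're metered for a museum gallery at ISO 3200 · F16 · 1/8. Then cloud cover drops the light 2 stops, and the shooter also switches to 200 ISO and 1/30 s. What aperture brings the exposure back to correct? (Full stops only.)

f/1.0

Scene light: 2 stops darker.
ISO: 3200 → 1600 → 800 → 400 → 200 — 4 stops dropped (darker).
Shutter speed: 1/8 → 1/15 → 1/30 — 2 stops faster (darker).
Net so far: 8 stops darker. Aperture: f/16 → f/11 → f/8 → f/5.6 → f/4 → f/2.8 → f/2 → f/1.4 → f/1.0.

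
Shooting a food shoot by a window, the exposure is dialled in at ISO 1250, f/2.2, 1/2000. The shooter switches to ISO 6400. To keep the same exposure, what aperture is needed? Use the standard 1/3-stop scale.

ISO: 1250 → 1600 → 2000 → 2500 → 3200 → 4000 → 5000 → 6400 — 2 1/3 stops higher (brighter).
Need 2 1/3 stops darker from the aperture: f/2.2 → f/2.5 → f/2.8 → f/3.2 → f/3.5 → f/4 → f/4.5 → f/5.

f/5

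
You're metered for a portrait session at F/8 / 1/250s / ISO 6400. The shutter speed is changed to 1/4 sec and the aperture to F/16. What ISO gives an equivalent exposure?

Shutter speed: 1/250 → 1/125 → 1/60 → 1/30 → 1/15 → 1/8 → 1/4 — 6 stops longer (brighter).
Aperture: f/8 → f/11 → f/16 — 2 stops stopped down (darker).
Net change so far: 4 stops brighter. Offset with the ISO: 6400 → 3200 → 1600 → 800 → 400.

ISO 400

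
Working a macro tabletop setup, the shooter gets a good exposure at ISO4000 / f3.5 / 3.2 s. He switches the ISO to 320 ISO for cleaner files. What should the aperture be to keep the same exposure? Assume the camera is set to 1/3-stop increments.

f/1.0

ISO: 4000 → 3200 → 2500 → 2000 → 1600 → 1250 → 1000 → 800 → 640 → 500 → 400 → 320 — 3 2/3 stops lower (darker).
Need 3 2/3 stops brighter from the aperture: f/3.5 → f/3.2 → f/2.8 → f/2.5 → f/2.2 → f/2 → f/1.8 → f/1.6 → f/1.4 → f/1.2 → f/1.1 → f/1.0.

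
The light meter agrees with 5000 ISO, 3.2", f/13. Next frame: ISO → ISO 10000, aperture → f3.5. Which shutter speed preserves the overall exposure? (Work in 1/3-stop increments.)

ISO: 5000 → 6400 → 8000 → 10000 — 1 stop raised (brighter).
Aperture: f/13 → f/11 → f/10 → f/9 → f/8 → f/7.1 → f/6.3 → f/5.6 → f/5 → f/4.5 → f/4 → f/3.5 — 3 2/3 stops opened up (brighter).
Net change so far: 4 2/3 stops brighter. Offset with the shutter speed: 3.2 → 2.5 → 2 → 1.6 → 1.3 → 1 → 0.8 → 0.6 → 0.5 → 0.4 → 0.3 → 1/4 → 1/5 → 1/6 → 1/8.

1/8s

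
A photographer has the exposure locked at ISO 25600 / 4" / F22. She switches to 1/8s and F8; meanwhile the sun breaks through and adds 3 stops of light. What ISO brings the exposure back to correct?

Scene light: 3 stops brighter.
Shutter speed: 4 → 2 → 1 → 1/2 → 1/4 → 1/8 — 5 stops shorter (darker).
Aperture: f/22 → f/16 → f/11 → f/8 — 3 stops wider (brighter).
Net so far: 1 stop brighter. ISO: 25600 → 12800.

ISO 12800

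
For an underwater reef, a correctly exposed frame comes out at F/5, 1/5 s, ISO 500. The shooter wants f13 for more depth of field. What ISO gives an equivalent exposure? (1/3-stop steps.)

Aperture: f/5 → f/5.6 → f/6.3 → f/7.1 → f/8 → f/9 → f/10 → f/11 → f/13 — 2 2/3 stops smaller aperture (darker).
Need 2 2/3 stops brighter from the ISO: 500 → 640 → 800 → 1000 → 1250 → 1600 → 2000 → 2500 → 3200.

ISO 3200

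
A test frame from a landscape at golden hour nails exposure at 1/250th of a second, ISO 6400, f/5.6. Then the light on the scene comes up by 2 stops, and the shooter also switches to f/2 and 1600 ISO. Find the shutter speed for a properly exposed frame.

1/2000s

Scene light: 2 stops brighter.
Aperture: f/5.6 → f/4 → f/2.8 → f/2 — 3 stops larger aperture (brighter).
ISO: 6400 → 3200 → 1600 — 2 stops dropped (darker).
Net so far: 3 stops brighter. Shutter speed: 1/250 → 1/500 → 1/1000 → 1/2000.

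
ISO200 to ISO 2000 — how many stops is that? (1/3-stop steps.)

3 1/3 stops

200 → 250 → 320 → 400 → 500 → 640 → 800 → 1000 → 1250 → 1600 → 2000 — count the steps: 10 third-stops = 3 1/3 stops.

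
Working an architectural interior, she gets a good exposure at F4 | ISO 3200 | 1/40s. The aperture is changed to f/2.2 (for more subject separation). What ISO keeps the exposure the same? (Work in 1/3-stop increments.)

Aperture: f/4 → f/3.5 → f/3.2 → f/2.8 → f/2.5 → f/2.2 — 1 2/3 stops larger aperture (brighter).
Need 1 2/3 stops darker from the ISO: 3200 → 2500 → 2000 → 1600 → 1250 → 1000.

ISO 1000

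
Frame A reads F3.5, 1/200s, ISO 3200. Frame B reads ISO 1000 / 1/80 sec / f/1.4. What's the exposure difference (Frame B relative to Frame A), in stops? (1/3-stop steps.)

2 1/3 stops brighter

Aperture: f/3.5 → f/3.2 → f/2.8 → f/2.5 → f/2.2 → f/2 → f/1.8 → f/1.6 → f/1.4 — 2 2/3 stops opened up (brighter).
Shutter speed: 1/200 → 1/160 → 1/125 → 1/100 → 1/80 — 1 1/3 stops longer (brighter).
ISO: 3200 → 2500 → 2000 → 1600 → 1250 → 1000 — 1 2/3 stops lower (darker).
Net: +2 2/3 +1 1/3 −1 2/3 = +2 1/3 stops.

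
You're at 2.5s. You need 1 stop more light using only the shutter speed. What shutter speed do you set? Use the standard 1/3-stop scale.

5 s

Shutter speed: 2.5 → 3.2 → 4 → 5 — 1 stop longer (brighter).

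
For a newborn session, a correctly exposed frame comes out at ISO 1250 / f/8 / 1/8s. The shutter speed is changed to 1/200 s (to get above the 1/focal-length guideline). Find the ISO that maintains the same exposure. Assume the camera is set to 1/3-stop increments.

ISO 32000

Shutter speed: 1/8 → 1/10 → 1/13 → 1/15 → 1/20 → 1/25 → 1/30 → 1/40 → 1/50 → 1/60 → 1/80 → 1/100 → 1/125 → 1/160 → 1/200 — 4 2/3 stops shorter (darker).
Need 4 2/3 stops brighter from the ISO: 1250 → 1600 → 2000 → 2500 → 3200 → 4000 → 5000 → 6400 → 8000 → 10000 → 12800 → 16000 → 20000 → 25600 → 32000.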